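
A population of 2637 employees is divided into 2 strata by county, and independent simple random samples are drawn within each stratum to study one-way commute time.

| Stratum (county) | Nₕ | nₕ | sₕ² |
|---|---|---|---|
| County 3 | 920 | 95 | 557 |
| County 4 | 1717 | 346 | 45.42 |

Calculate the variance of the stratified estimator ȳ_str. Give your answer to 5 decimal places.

0.68440

Var(ȳ_str) = Σₕ Wₕ²(1 − fₕ)sₕ²/nₕ with Wₕ = Nₕ/N, N = 2637.
County 3: Wₕ = 0.34888130; term = 0.34888130²·(1 − 0.10326087)·557/95 = 0.63996041.
County 4: Wₕ = 0.65111870; term = 0.65111870²·(1 − 0.20151427)·45.42/346 = 0.044438411.
Sum = 0.68439882.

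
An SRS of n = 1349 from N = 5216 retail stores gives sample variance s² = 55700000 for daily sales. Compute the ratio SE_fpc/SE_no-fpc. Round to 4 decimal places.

0.8610

f = n/N = 1349/5216 = 0.25862730.
SE_no-fpc = √(s²/n) = 203.19903; SE_fpc = √((1−f)s²/n) = 174.96046.
Ratio = √(1−f) = 0.86103002.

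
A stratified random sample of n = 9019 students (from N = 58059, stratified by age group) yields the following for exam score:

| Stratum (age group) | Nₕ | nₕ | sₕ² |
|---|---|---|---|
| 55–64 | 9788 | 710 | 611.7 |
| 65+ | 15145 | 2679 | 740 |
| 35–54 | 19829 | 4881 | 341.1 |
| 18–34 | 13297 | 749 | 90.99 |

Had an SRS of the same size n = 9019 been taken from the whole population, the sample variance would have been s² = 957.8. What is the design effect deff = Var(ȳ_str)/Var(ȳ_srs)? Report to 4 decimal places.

0.5612

Var(ȳ_str) = Σ Wₕ²(1−fₕ)sₕ²/nₕ with Wₕ = Nₕ/58059:
  55–64: (9788/58059)²·(1−710/9788)·611.7/710 = 0.02271042
  65+: (15145/58059)²·(1−2679/15145)·740/2679 = 0.015470926
  35–54: (19829/58059)²·(1−4881/19829)·341.1/4881 = 0.0061449409
  18–34: (13297/58059)²·(1−749/13297)·90.99/749 = 0.0060131346
  → Var(ȳ_str) = 0.050339422.
Var(ȳ_srs) = (1 − 9019/58059)·957.8/9019 = 0.089701015.
deff = 0.050339422 / 0.089701015 = 0.5612.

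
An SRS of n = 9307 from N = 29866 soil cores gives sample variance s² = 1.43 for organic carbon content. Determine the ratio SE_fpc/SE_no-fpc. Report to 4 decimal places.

0.8297

f = n/N = 9307/29866 = 0.31162526.
SE_no-fpc = √(s²/n) = 0.012395475; SE_fpc = √((1−f)s²/n) = 0.010284321.
Ratio = √(1−f) = 0.82968352.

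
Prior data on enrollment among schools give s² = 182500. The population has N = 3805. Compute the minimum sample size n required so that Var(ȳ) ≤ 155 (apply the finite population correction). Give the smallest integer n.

900

Without fpc, n₀ = s²/D = 182500/155 = 1177.4194.
With fpc, (1 − n/N)·s²/n ≤ D requires n ≥ n₀/(1 + n₀/N) = 1177.4194/(1 + 1177.4194/3805) = 899.1778.
Rounding up, n = 900.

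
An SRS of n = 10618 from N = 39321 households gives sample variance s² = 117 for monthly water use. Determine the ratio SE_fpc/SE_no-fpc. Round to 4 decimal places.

0.8544

f = n/N = 10618/39321 = 0.27003382.
SE_no-fpc = √(s²/n) = 0.10497154; SE_fpc = √((1−f)s²/n) = 0.089685646.
Ratio = √(1−f) = 0.85438058.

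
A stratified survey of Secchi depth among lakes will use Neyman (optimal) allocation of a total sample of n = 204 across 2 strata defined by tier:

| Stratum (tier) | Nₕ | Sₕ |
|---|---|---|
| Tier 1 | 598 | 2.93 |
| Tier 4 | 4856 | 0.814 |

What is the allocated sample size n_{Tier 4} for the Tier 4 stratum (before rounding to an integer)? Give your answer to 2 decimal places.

Neyman allocation: nₕ = n·NₕSₕ / Σⱼ NⱼSⱼ.
Σ NⱼSⱼ = 598·2.93 + 4856·0.814 = 5704.924.
n_{Tier 4} = 204·4856·0.814 / 5704.924 = 141.35.

141.35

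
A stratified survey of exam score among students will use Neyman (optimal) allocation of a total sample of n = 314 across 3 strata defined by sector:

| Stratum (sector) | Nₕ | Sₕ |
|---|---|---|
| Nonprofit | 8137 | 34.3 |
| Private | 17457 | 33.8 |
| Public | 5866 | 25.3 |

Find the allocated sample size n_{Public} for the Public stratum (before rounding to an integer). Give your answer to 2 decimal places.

45.80

Neyman allocation: nₕ = n·NₕSₕ / Σⱼ NⱼSⱼ.
Σ NⱼSⱼ = 8137·34.3 + 17457·33.8 + 5866·25.3 = 1.0175555 × 10^6.
n_{Public} = 314·5866·25.3 / (1.0175555 × 10^6) = 45.80.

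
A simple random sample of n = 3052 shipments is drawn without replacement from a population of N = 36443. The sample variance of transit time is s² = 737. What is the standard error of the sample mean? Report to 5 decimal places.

Under SRS without replacement, Var(ȳ) = (1 − f)·s²/n with f = n/N = 3052/36443 = 0.08374722.
Var(ȳ) = (1 − 0.08374722)·737/3052 = 0.91625278·0.241481 = 0.22125763.
SE(ȳ) = √(0.22125763) = 0.47038.

0.47038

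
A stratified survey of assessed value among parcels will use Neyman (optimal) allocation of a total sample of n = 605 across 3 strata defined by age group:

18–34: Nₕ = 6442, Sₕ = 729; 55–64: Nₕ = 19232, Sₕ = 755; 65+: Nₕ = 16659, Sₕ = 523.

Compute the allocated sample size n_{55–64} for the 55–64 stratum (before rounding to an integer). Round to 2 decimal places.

314.54

Neyman allocation: nₕ = n·NₕSₕ / Σⱼ NⱼSⱼ.
Σ NⱼSⱼ = 6442·729 + 19232·755 + 16659·523 = 2.7929035 × 10^7.
n_{55–64} = 605·19232·755 / (2.7929035 × 10^7) = 314.54.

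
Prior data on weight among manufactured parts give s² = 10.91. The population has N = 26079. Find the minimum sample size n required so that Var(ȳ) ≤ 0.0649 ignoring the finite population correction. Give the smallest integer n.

Without fpc, n₀ = s²/D = 10.91/0.0649 = 168.1048.
Rounding up, n = 169.

169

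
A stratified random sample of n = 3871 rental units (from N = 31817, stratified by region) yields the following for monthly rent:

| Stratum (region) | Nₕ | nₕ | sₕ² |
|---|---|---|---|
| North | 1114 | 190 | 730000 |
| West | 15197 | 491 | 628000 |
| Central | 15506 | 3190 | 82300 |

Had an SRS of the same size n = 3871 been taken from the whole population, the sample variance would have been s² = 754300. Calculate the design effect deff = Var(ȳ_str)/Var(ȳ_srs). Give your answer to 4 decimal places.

Var(ȳ_str) = Σ Wₕ²(1−fₕ)sₕ²/nₕ with Wₕ = Nₕ/31817:
  North: (1114/31817)²·(1−190/1114)·730000/190 = 3.9066811
  West: (15197/31817)²·(1−491/15197)·628000/491 = 282.36582
  Central: (15506/31817)²·(1−3190/15506)·82300/3190 = 4.8669867
  → Var(ȳ_str) = 291.13949.
Var(ȳ_srs) = (1 − 3871/31817)·754300/3871 = 171.15176.
deff = 291.13949 / 171.15176 = 1.7011.

1.7011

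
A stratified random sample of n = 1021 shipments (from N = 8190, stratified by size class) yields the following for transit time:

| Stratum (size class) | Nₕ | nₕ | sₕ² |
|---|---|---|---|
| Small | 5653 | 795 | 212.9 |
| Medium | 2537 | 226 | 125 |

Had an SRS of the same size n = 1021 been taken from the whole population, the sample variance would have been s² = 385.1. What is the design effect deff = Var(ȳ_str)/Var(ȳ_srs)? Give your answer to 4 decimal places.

Var(ȳ_str) = Σ Wₕ²(1−fₕ)sₕ²/nₕ with Wₕ = Nₕ/8190:
  Small: (5653/8190)²·(1−795/5653)·212.9/795 = 0.10964207
  Medium: (2537/8190)²·(1−226/2537)·125/226 = 0.048345291
  → Var(ȳ_str) = 0.15798736.
Var(ȳ_srs) = (1 − 1021/8190)·385.1/1021 = 0.33015848.
deff = 0.15798736 / 0.33015848 = 0.4785.

0.4785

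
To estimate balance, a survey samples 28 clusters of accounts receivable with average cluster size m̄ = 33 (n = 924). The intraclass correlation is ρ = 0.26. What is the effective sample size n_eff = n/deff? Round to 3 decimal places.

99.142

deff = 1 + (33 − 1)·0.26 = 1 + 8.32 = 9.32.
n_eff = 924 / 9.32 = 99.142.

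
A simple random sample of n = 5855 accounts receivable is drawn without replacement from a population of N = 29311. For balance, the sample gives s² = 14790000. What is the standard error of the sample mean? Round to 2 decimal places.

44.96

Under SRS without replacement, Var(ȳ) = (1 − f)·s²/n with f = n/N = 5855/29311 = 0.19975436.
Var(ȳ) = (1 − 0.19975436)·14790000/5855 = 0.80024564·2526.0461 = 2021.4574.
SE(ȳ) = √(2021.4574) = 44.96.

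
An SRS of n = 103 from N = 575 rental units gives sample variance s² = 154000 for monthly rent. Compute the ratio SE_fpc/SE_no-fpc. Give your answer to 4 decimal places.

f = n/N = 103/575 = 0.17913043.
SE_no-fpc = √(s²/n) = 38.667113; SE_fpc = √((1−f)s²/n) = 35.033121.
Ratio = √(1−f) = 0.90601852.

0.9060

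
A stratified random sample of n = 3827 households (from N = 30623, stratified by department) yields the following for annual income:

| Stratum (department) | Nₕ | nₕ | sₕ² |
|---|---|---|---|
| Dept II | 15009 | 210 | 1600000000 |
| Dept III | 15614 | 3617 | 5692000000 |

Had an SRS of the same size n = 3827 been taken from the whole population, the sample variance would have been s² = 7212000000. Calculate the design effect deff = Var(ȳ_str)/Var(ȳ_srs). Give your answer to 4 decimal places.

1.2850

Var(ȳ_str) = Σ Wₕ²(1−fₕ)sₕ²/nₕ with Wₕ = Nₕ/30623:
  Dept II: (15009/30623)²·(1−210/15009)·1600000000/210 = 1.8046349 × 10^6
  Dept III: (15614/30623)²·(1−3617/15614)·5692000000/3617 = 314345.86
  → Var(ȳ_str) = 2.1189808 × 10^6.
Var(ȳ_srs) = (1 − 3827/30623)·7212000000/3827 = 1.6489956 × 10^6.
deff = (2.1189808 × 10^6) / (1.6489956 × 10^6) = 1.2850.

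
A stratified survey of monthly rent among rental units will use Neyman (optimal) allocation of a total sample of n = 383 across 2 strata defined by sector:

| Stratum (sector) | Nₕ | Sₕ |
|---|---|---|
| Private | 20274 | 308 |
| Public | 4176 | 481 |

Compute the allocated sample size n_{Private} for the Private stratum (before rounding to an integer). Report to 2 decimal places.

289.78

Neyman allocation: nₕ = n·NₕSₕ / Σⱼ NⱼSⱼ.
Σ NⱼSⱼ = 20274·308 + 4176·481 = 8.253048 × 10^6.
n_{Private} = 383·20274·308 / (8.253048 × 10^6) = 289.78.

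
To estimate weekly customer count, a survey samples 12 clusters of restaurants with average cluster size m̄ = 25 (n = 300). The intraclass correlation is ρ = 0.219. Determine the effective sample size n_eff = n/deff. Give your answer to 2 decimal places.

47.95

deff = 1 + (25 − 1)·0.219 = 1 + 5.256 = 6.256.
n_eff = 300 / 6.256 = 47.95.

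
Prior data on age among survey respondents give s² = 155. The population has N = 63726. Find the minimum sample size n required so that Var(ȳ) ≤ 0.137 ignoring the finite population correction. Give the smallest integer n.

Without fpc, n₀ = s²/D = 155/0.137 = 1131.3869.
Rounding up, n = 1132.

1132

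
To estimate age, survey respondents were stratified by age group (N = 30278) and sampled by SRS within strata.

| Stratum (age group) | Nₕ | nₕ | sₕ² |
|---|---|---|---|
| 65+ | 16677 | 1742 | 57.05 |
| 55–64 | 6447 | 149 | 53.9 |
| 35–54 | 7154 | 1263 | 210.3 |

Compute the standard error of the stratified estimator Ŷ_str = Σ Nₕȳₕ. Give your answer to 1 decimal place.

Var(Ŷ_str) = Σₕ Nₕ²(1 − fₕ)sₕ²/nₕ.
65+: 16677²·(1 − 1742/16677)·57.05/1742 = 8.1570036 × 10^6.
55–64: 6447²·(1 − 149/6447)·53.9/149 = 1.4688005 × 10^7.
35–54: 7154²·(1 − 1263/7154)·210.3/1263 = 7.017362 × 10^6.
Sum = 2.9862371 × 10^7.
SE = √(2.9862371 × 10^7) = 5464.6.

5464.6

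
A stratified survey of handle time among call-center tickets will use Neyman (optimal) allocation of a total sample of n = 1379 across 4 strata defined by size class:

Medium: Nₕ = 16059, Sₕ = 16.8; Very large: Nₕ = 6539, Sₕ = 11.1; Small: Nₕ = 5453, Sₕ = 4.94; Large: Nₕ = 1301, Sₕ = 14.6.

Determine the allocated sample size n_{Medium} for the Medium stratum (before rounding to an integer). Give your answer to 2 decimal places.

Neyman allocation: nₕ = n·NₕSₕ / Σⱼ NⱼSⱼ.
Σ NⱼSⱼ = 16059·16.8 + 6539·11.1 + 5453·4.94 + 1301·14.6 = 388306.52.
n_{Medium} = 1379·16059·16.8 / 388306.52 = 958.11.

958.11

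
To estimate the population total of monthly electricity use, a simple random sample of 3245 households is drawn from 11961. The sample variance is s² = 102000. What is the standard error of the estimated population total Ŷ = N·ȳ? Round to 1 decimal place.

57244.7

Var(Ŷ) = N²·Var(ȳ) = N²·(1 − n/N)·s²/n.
f = 3245/11961 = 0.27129839; Var(ȳ) = 0.72870161·102000/3245 = 22.905259.
Var(Ŷ) = 11961² · 22.905259 = 3.2769528 × 10^9.
SE(Ŷ) = √(3.2769528 × 10^9) = 57244.7.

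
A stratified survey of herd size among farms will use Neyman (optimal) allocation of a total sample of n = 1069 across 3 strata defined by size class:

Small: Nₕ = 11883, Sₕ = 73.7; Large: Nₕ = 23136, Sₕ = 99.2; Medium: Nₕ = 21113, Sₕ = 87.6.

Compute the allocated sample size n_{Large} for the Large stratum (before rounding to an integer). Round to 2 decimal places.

Neyman allocation: nₕ = n·NₕSₕ / Σⱼ NⱼSⱼ.
Σ NⱼSⱼ = 11883·73.7 + 23136·99.2 + 21113·87.6 = 5.0203671 × 10^6.
n_{Large} = 1069·23136·99.2 / (5.0203671 × 10^6) = 488.70.

488.70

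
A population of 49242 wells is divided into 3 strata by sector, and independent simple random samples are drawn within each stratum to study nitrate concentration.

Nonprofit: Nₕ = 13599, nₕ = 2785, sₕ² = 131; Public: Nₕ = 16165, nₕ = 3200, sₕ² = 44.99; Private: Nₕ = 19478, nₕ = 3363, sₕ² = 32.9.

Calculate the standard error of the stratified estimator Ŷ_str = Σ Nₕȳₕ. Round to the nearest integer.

Var(Ŷ_str) = Σₕ Nₕ²(1 − fₕ)sₕ²/nₕ.
Nonprofit: 13599²·(1 − 2785/13599)·131/2785 = 6.917345 × 10^6.
Public: 16165²·(1 − 3200/16165)·44.99/3200 = 2.9465529 × 10^6.
Private: 19478²·(1 − 3363/19478)·32.9/3363 = 3.0707446 × 10^6.
Sum = 1.2934643 × 10^7.
SE = √(1.2934643 × 10^7) = 3596.

3596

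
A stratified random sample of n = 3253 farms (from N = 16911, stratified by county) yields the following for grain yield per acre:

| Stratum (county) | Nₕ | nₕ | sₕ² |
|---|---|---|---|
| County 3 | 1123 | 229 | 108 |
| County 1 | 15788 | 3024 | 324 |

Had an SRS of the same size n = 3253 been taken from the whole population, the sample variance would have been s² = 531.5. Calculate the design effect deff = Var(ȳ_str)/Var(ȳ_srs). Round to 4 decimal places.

0.5847

Var(ȳ_str) = Σ Wₕ²(1−fₕ)sₕ²/nₕ with Wₕ = Nₕ/16911:
  County 3: (1123/16911)²·(1−229/1123)·108/229 = 0.001655644
  County 1: (15788/16911)²·(1−3024/15788)·324/3024 = 0.075498541
  → Var(ȳ_str) = 0.077154185.
Var(ȳ_srs) = (1 − 3253/16911)·531.5/3253 = 0.13195839.
deff = 0.077154185 / 0.13195839 = 0.5847.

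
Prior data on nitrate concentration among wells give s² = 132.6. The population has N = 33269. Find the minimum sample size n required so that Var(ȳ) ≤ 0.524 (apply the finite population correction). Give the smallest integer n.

252

Without fpc, n₀ = s²/D = 132.6/0.524 = 253.0534.
With fpc, (1 − n/N)·s²/n ≤ D requires n ≥ n₀/(1 + n₀/N) = 253.0534/(1 + 253.0534/33269) = 251.1431.
Rounding up, n = 252.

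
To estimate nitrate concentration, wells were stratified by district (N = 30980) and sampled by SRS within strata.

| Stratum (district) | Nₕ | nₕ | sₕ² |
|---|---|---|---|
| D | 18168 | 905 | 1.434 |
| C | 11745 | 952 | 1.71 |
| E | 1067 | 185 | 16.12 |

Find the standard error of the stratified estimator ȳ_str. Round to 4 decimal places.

0.0290

Var(ȳ_str) = Σₕ Wₕ²(1 − fₕ)sₕ²/nₕ with Wₕ = Nₕ/N, N = 30980.
D: Wₕ = 0.58644287; term = 0.58644287²·(1 − 0.04981286)·1.434/905 = 5.1779892 × 10^-4.
C: Wₕ = 0.37911556; term = 0.37911556²·(1 − 0.08105577)·1.71/952 = 2.3724198 × 10^-4.
E: Wₕ = 0.03444158; term = 0.03444158²·(1 − 0.17338332)·16.12/185 = 8.5440442 × 10^-5.
Sum = 8.4048134 × 10^-4.
SE = √(8.4048134 × 10^-4) = 0.0290.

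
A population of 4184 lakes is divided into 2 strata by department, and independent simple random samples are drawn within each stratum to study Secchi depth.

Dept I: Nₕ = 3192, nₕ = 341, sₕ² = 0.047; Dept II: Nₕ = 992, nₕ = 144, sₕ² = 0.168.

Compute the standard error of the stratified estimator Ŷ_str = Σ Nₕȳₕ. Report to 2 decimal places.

Var(Ŷ_str) = Σₕ Nₕ²(1 − fₕ)sₕ²/nₕ.
Dept I: 3192²·(1 − 341/3192)·0.047/341 = 1254.3062.
Dept II: 992²·(1 − 144/992)·0.168/144 = 981.41867.
Sum = 2235.7249.
SE = √(2235.7249) = 47.28.

47.28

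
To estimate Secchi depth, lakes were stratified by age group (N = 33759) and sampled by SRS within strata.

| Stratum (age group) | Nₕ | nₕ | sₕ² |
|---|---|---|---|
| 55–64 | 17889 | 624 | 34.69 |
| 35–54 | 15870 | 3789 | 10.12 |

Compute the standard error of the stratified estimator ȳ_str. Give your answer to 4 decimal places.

0.1246

Var(ȳ_str) = Σₕ Wₕ²(1 − fₕ)sₕ²/nₕ with Wₕ = Nₕ/N, N = 33759.
55–64: Wₕ = 0.52990314; term = 0.52990314²·(1 − 0.03488177)·34.69/624 = 0.015065835.
35–54: Wₕ = 0.47009686; term = 0.47009686²·(1 − 0.23875236)·10.12/3789 = 4.4932085 × 10^-4.
Sum = 0.015515156.
SE = √(0.015515156) = 0.1246.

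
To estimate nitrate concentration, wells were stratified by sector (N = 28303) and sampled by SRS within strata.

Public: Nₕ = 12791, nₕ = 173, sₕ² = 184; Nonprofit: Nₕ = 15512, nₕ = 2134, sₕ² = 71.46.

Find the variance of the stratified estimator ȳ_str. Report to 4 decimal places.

0.2230

Var(ȳ_str) = Σₕ Wₕ²(1 − fₕ)sₕ²/nₕ with Wₕ = Nₕ/N, N = 28303.
Public: Wₕ = 0.45193089; term = 0.45193089²·(1 − 0.01352513)·184/173 = 0.21428995.
Nonprofit: Wₕ = 0.54806911; term = 0.54806911²·(1 − 0.13757091)·71.46/2134 = 0.0086748633.
Sum = 0.22296481.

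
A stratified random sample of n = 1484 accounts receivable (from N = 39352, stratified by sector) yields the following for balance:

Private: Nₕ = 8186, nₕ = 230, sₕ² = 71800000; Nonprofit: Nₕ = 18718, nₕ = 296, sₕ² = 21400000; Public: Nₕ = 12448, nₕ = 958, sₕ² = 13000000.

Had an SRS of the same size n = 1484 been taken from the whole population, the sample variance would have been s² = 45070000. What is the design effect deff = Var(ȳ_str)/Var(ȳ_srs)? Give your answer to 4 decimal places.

1.0430

Var(ȳ_str) = Σ Wₕ²(1−fₕ)sₕ²/nₕ with Wₕ = Nₕ/39352:
  Private: (8186/39352)²·(1−230/8186)·71800000/230 = 13128.935
  Nonprofit: (18718/39352)²·(1−296/18718)·21400000/296 = 16098.472
  Public: (12448/39352)²·(1−958/12448)·13000000/958 = 1253.3254
  → Var(ȳ_str) = 30480.732.
Var(ȳ_srs) = (1 − 1484/39352)·45070000/1484 = 29225.316.
deff = 30480.732 / 29225.316 = 1.0430.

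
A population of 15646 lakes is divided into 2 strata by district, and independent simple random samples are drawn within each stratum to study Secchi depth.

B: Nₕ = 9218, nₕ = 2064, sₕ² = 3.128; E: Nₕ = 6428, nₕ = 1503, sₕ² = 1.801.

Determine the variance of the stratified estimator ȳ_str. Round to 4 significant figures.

Var(ȳ_str) = Σₕ Wₕ²(1 − fₕ)sₕ²/nₕ with Wₕ = Nₕ/N, N = 15646.
B: Wₕ = 0.58916017; term = 0.58916017²·(1 − 0.22390974)·3.128/2064 = 4.0825926 × 10^-4.
E: Wₕ = 0.41083983; term = 0.41083983²·(1 − 0.23382078)·1.801/1503 = 1.5496377 × 10^-4.
Sum = 5.6322303 × 10^-4.

5.632 × 10^-4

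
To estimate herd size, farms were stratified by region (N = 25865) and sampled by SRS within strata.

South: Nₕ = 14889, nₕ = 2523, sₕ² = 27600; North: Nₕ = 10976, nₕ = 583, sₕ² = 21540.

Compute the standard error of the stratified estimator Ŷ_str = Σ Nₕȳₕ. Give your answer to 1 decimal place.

Var(Ŷ_str) = Σₕ Nₕ²(1 − fₕ)sₕ²/nₕ.
South: 14889²·(1 − 2523/14889)·27600/2523 = 2.0141259 × 10^9.
North: 10976²·(1 − 583/10976)·21540/583 = 4.2146564 × 10^9.
Sum = 6.2287823 × 10^9.
SE = √(6.2287823 × 10^9) = 78922.6.

78922.6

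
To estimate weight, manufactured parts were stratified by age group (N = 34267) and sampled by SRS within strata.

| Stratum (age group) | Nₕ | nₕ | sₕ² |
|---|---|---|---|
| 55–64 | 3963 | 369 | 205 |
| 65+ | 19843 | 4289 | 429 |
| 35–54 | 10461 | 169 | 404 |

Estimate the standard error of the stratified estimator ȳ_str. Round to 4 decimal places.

Var(ȳ_str) = Σₕ Wₕ²(1 − fₕ)sₕ²/nₕ with Wₕ = Nₕ/N, N = 34267.
55–64: Wₕ = 0.11565063; term = 0.11565063²·(1 − 0.09311128)·205/369 = 0.0067387209.
65+: Wₕ = 0.57907024; term = 0.57907024²·(1 − 0.21614675)·429/4289 = 0.026290479.
35–54: Wₕ = 0.30527913; term = 0.30527913²·(1 − 0.01615524)·404/169 = 0.21918734.
Sum = 0.25221654.
SE = √(0.25221654) = 0.5022.

0.5022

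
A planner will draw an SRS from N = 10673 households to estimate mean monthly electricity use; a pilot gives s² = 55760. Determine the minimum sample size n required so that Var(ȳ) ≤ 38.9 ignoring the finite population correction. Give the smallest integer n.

1434

Without fpc, n₀ = s²/D = 55760/38.9 = 1433.4190.
Rounding up, n = 1434.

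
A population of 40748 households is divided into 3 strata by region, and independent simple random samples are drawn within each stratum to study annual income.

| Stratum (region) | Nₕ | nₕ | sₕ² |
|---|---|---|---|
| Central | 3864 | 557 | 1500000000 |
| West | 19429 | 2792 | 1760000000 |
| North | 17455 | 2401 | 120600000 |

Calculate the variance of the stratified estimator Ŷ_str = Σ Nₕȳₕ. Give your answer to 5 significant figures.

2.5137 × 10^14

Var(Ŷ_str) = Σₕ Nₕ²(1 − fₕ)sₕ²/nₕ.
Central: 3864²·(1 − 557/3864)·1500000000/557 = 3.4411799 × 10^13.
West: 19429²·(1 − 2792/19429)·1760000000/2792 = 2.0376178 × 10^14.
North: 17455²·(1 − 2401/17455)·120600000/2401 = 1.3198571 × 10^13.
Sum = 2.5137215 × 10^14.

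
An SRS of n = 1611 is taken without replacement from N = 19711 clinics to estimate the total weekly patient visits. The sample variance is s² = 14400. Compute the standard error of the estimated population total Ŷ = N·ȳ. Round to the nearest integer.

Var(Ŷ) = N²·Var(ȳ) = N²·(1 − n/N)·s²/n.
f = 1611/19711 = 0.08173101; Var(ȳ) = 0.91826899·14400/1611 = 8.2079909.
Var(Ŷ) = 19711² · 8.2079909 = 3.1889975 × 10^9.
SE(Ŷ) = √(3.1889975 × 10^9) = 56471.

56471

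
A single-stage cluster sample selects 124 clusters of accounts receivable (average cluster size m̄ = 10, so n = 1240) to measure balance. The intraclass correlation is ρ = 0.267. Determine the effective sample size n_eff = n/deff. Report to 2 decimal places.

364.38

deff = 1 + (10 − 1)·0.267 = 1 + 2.403 = 3.403.
n_eff = 1240 / 3.403 = 364.38.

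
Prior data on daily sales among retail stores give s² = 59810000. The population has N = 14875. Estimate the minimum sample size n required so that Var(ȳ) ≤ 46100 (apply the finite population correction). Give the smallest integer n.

Without fpc, n₀ = s²/D = 59810000/46100 = 1297.3970.
With fpc, (1 − n/N)·s²/n ≤ D requires n ≥ n₀/(1 + n₀/N) = 1297.3970/(1 + 1297.3970/14875) = 1193.3160.
Rounding up, n = 1194.

1194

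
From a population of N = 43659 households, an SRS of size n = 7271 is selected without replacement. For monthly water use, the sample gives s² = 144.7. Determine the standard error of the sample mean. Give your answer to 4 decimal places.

Under SRS without replacement, Var(ȳ) = (1 − f)·s²/n with f = n/N = 7271/43659 = 0.16654069.
Var(ȳ) = (1 − 0.16654069)·144.7/7271 = 0.83345931·0.019900976 = 0.016586654.
SE(ȳ) = √(0.016586654) = 0.1288.

0.1288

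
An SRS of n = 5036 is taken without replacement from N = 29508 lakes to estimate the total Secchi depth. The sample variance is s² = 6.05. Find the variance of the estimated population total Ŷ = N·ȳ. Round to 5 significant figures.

867520

Var(Ŷ) = N²·Var(ȳ) = N²·(1 − n/N)·s²/n.
f = 5036/29508 = 0.17066558; Var(ȳ) = 0.82933442·6.05/5036 = 9.9632113 × 10^-4.
Var(Ŷ) = 29508² · (9.9632113 × 10^-4) = 867518.79.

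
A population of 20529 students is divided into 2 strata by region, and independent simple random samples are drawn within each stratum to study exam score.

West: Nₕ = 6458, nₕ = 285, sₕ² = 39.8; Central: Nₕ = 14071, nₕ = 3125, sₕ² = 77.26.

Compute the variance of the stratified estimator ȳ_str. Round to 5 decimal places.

Var(ȳ_str) = Σₕ Wₕ²(1 − fₕ)sₕ²/nₕ with Wₕ = Nₕ/N, N = 20529.
West: Wₕ = 0.31457938; term = 0.31457938²·(1 − 0.04413131)·39.8/285 = 0.013209821.
Central: Wₕ = 0.68542062; term = 0.68542062²·(1 − 0.22208798)·77.26/3125 = 0.009035444.
Sum = 0.022245265.

0.02225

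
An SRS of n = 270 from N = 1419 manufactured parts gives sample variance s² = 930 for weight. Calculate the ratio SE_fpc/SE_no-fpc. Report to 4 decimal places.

0.8998

f = n/N = 270/1419 = 0.19027484.
SE_no-fpc = √(s²/n) = 1.8559215; SE_fpc = √((1−f)s²/n) = 1.6700459.
Ratio = √(1−f) = 0.89984730.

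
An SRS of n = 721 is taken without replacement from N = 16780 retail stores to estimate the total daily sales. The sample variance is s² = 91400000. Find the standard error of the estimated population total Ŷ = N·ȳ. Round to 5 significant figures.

5.8447 × 10^6

Var(Ŷ) = N²·Var(ȳ) = N²·(1 − n/N)·s²/n.
f = 721/16780 = 0.04296782; Var(ȳ) = 0.95703218·91400000/721 = 121321.42.
Var(Ŷ) = 16780² · 121321.42 = 3.4160278 × 10^13.
SE(Ŷ) = √(3.4160278 × 10^13) = 5.8447 × 10^6.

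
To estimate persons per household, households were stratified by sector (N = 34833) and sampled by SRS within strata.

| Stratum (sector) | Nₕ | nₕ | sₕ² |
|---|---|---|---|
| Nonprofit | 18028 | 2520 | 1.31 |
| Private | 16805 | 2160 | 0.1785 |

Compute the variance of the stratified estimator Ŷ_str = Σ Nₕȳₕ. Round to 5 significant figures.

165670

Var(Ŷ_str) = Σₕ Nₕ²(1 − fₕ)sₕ²/nₕ.
Nonprofit: 18028²·(1 − 2520/18028)·1.31/2520 = 145336.3.
Private: 16805²·(1 − 2160/16805)·0.1785/2160 = 20338.193.
Sum = 165674.49.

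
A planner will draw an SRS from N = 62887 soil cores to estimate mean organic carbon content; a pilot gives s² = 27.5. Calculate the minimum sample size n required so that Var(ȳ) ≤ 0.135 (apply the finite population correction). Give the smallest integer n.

Without fpc, n₀ = s²/D = 27.5/0.135 = 203.7037.
With fpc, (1 − n/N)·s²/n ≤ D requires n ≥ n₀/(1 + n₀/N) = 203.7037/(1 + 203.7037/62887) = 203.0460.
Rounding up, n = 204.

204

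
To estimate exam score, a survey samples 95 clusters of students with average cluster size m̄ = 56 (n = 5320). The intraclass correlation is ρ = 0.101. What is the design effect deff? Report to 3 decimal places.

deff = 1 + (56 − 1)·0.101 = 1 + 5.555 = 6.555.

6.555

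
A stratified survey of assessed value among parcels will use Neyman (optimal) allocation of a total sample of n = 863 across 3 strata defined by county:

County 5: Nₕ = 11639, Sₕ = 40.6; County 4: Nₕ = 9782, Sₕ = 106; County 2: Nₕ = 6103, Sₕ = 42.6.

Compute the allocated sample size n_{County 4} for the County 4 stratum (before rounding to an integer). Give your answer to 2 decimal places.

505.72

Neyman allocation: nₕ = n·NₕSₕ / Σⱼ NⱼSⱼ.
Σ NⱼSⱼ = 11639·40.6 + 9782·106 + 6103·42.6 = 1.7694232 × 10^6.
n_{County 4} = 863·9782·106 / (1.7694232 × 10^6) = 505.72.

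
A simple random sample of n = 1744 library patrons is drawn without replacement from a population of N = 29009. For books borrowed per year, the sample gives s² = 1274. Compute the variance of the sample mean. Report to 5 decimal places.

0.68659

Under SRS without replacement, Var(ȳ) = (1 − f)·s²/n with f = n/N = 1744/29009 = 0.06011927.
Var(ȳ) = (1 − 0.06011927)·1274/1744 = 0.93988073·0.73050459 = 0.68658718.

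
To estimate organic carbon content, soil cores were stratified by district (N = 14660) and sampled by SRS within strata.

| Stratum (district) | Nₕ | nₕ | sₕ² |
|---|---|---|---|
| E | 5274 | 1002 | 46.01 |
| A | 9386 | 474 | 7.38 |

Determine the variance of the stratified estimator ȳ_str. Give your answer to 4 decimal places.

Var(ȳ_str) = Σₕ Wₕ²(1 − fₕ)sₕ²/nₕ with Wₕ = Nₕ/N, N = 14660.
E: Wₕ = 0.35975443; term = 0.35975443²·(1 − 0.18998862)·46.01/1002 = 0.0048137989.
A: Wₕ = 0.64024557; term = 0.64024557²·(1 − 0.05050075)·7.38/474 = 0.0060599049.
Sum = 0.010873704.

0.0109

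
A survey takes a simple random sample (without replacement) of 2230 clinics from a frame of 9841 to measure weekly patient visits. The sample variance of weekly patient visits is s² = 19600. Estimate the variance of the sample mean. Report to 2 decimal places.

Under SRS without replacement, Var(ȳ) = (1 − f)·s²/n with f = n/N = 2230/9841 = 0.22660299.
Var(ȳ) = (1 − 0.22660299)·19600/2230 = 0.77339701·8.7892377 = 6.7975702.

6.80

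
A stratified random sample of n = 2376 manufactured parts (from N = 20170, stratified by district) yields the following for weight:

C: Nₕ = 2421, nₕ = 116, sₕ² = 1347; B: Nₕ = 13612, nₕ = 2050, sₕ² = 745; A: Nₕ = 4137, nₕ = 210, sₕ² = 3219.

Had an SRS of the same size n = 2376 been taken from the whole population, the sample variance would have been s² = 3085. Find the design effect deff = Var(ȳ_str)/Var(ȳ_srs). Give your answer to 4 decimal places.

Var(ȳ_str) = Σ Wₕ²(1−fₕ)sₕ²/nₕ with Wₕ = Nₕ/20170:
  C: (2421/20170)²·(1−116/2421)·1347/116 = 0.15928084
  B: (13612/20170)²·(1−2050/13612)·745/2050 = 0.14058712
  A: (4137/20170)²·(1−210/4137)·3219/210 = 0.61211963
  → Var(ȳ_str) = 0.91198759.
Var(ȳ_srs) = (1 − 2376/20170)·3085/2376 = 1.1454507.
deff = 0.91198759 / 1.1454507 = 0.7962.

0.7962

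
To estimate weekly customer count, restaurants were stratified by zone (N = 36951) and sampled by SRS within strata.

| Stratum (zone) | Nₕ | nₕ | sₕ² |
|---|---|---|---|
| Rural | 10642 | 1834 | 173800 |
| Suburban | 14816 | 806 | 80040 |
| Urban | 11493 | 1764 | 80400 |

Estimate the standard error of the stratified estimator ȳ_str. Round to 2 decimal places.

Var(ȳ_str) = Σₕ Wₕ²(1 − fₕ)sₕ²/nₕ with Wₕ = Nₕ/N, N = 36951.
Rural: Wₕ = 0.28800303; term = 0.28800303²·(1 − 0.17233603)·173800/1834 = 6.5057686.
Suburban: Wₕ = 0.40096344; term = 0.40096344²·(1 − 0.05440065)·80040/806 = 15.096934.
Urban: Wₕ = 0.31103353; term = 0.31103353²·(1 − 0.15348473)·80400/1764 = 3.732559.
Sum = 25.335262.
SE = √(25.335262) = 5.03.

5.03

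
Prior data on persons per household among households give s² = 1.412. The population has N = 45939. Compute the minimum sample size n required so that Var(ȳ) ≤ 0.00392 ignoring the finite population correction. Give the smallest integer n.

Without fpc, n₀ = s²/D = 1.412/0.00392 = 360.2041.
Rounding up, n = 361.

361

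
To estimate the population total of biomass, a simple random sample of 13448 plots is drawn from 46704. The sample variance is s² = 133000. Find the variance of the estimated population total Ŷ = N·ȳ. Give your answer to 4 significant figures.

Var(Ŷ) = N²·Var(ȳ) = N²·(1 − n/N)·s²/n.
f = 13448/46704 = 0.28794108; Var(ȳ) = 0.71205892·133000/13448 = 7.0422246.
Var(Ŷ) = 46704² · 7.0422246 = 1.5360948 × 10^10.

1.536 × 10^10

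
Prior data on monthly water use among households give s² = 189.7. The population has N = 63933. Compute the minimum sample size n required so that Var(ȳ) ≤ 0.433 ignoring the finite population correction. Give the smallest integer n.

Without fpc, n₀ = s²/D = 189.7/0.433 = 438.1062.
Rounding up, n = 439.

439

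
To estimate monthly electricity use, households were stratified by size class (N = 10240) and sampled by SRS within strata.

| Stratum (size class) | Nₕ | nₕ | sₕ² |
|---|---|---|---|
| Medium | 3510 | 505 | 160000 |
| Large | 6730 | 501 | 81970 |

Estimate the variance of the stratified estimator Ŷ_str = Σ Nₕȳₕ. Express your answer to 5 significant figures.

1.0201 × 10^10

Var(Ŷ_str) = Σₕ Nₕ²(1 − fₕ)sₕ²/nₕ.
Medium: 3510²·(1 − 505/3510)·160000/505 = 3.341798 × 10^9.
Large: 6730²·(1 − 501/6730)·81970/501 = 6.8588389 × 10^9.
Sum = 1.0200637 × 10^10.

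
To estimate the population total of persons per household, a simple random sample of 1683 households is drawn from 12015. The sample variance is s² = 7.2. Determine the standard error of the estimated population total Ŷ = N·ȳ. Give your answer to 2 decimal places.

Var(Ŷ) = N²·Var(ȳ) = N²·(1 − n/N)·s²/n.
f = 1683/12015 = 0.14007491; Var(ȳ) = 0.85992509·7.2/1683 = 0.0036788239.
Var(Ŷ) = 12015² · 0.0036788239 = 531075.85.
SE(Ŷ) = √(531075.85) = 728.75.

728.75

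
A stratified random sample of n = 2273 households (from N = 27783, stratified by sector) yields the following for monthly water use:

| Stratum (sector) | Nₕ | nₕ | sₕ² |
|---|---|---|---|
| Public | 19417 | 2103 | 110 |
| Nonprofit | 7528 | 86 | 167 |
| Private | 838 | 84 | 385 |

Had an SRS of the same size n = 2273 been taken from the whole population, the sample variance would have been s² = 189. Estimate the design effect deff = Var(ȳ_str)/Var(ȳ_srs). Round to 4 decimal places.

2.1935

Var(ȳ_str) = Σ Wₕ²(1−fₕ)sₕ²/nₕ with Wₕ = Nₕ/27783:
  Public: (19417/27783)²·(1−2103/19417)·110/2103 = 0.022781099
  Nonprofit: (7528/27783)²·(1−86/7528)·167/86 = 0.1409383
  Private: (838/27783)²·(1−84/838)·385/84 = 0.0037517901
  → Var(ȳ_str) = 0.16747119.
Var(ȳ_srs) = (1 − 2273/27783)·189/2273 = 0.076347301.
deff = 0.16747119 / 0.076347301 = 2.1935.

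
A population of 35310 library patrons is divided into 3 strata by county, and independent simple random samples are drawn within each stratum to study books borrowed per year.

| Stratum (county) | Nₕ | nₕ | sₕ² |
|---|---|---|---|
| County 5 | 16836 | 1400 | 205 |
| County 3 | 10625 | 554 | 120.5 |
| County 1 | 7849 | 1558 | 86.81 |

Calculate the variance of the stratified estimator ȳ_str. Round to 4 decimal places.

Var(ȳ_str) = Σₕ Wₕ²(1 − fₕ)sₕ²/nₕ with Wₕ = Nₕ/N, N = 35310.
County 5: Wₕ = 0.47680544; term = 0.47680544²·(1 − 0.08315514)·205/1400 = 0.030521374.
County 3: Wₕ = 0.30090626; term = 0.30090626²·(1 − 0.05214118)·120.5/554 = 0.018667381.
County 1: Wₕ = 0.22228830; term = 0.22228830²·(1 − 0.19849662)·86.81/1558 = 0.0022066877.
Sum = 0.051395443.

0.0514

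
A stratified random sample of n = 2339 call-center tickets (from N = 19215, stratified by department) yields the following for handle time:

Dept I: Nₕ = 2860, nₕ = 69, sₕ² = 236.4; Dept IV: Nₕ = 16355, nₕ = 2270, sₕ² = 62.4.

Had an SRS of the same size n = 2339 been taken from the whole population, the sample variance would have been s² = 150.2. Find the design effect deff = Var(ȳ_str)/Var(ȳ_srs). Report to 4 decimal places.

Var(ȳ_str) = Σ Wₕ²(1−fₕ)sₕ²/nₕ with Wₕ = Nₕ/19215:
  Dept I: (2860/19215)²·(1−69/2860)·236.4/69 = 0.074070193
  Dept IV: (16355/19215)²·(1−2270/16355)·62.4/2270 = 0.017150838
  → Var(ȳ_str) = 0.091221031.
Var(ȳ_srs) = (1 − 2339/19215)·150.2/2339 = 0.056398667.
deff = 0.091221031 / 0.056398667 = 1.6174.

1.6174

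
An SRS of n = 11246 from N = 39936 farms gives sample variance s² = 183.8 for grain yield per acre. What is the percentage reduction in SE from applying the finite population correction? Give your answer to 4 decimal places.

f = n/N = 11246/39936 = 0.28160056.
SE_no-fpc = √(s²/n) = 0.12784205; SE_fpc = √((1−f)s²/n) = 0.10835693.
Ratio = √(1−f) = 0.84758447. Reduction = 100·(1 − 0.84758447) = 15.2416%.

15.2416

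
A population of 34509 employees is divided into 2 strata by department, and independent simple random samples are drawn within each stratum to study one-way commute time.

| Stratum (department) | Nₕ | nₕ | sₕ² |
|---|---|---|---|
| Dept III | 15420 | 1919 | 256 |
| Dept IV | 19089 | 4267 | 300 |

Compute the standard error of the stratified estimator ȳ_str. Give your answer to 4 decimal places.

0.2001

Var(ȳ_str) = Σₕ Wₕ²(1 − fₕ)sₕ²/nₕ with Wₕ = Nₕ/N, N = 34509.
Dept III: Wₕ = 0.44683995; term = 0.44683995²·(1 − 0.12444877)·256/1919 = 0.023321182.
Dept IV: Wₕ = 0.55316005; term = 0.55316005²·(1 − 0.22353188)·300/4267 = 0.01670413.
Sum = 0.040025312.
SE = √(0.040025312) = 0.2001.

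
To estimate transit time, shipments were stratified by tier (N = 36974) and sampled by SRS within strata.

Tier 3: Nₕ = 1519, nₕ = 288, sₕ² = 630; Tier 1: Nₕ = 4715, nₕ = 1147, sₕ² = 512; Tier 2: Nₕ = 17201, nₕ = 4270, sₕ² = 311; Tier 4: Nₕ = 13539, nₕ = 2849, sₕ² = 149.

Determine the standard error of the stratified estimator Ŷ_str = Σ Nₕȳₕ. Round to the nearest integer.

Var(Ŷ_str) = Σₕ Nₕ²(1 − fₕ)sₕ²/nₕ.
Tier 3: 1519²·(1 − 288/1519)·630/288 = 4.0903822 × 10^6.
Tier 1: 4715²·(1 − 1147/4715)·512/1147 = 7.5095357 × 10^6.
Tier 2: 17201²·(1 − 4270/17201)·311/4270 = 1.6200123 × 10^7.
Tier 4: 13539²·(1 − 2849/13539)·149/2849 = 7.5693417 × 10^6.
Sum = 3.5369383 × 10^7.
SE = √(3.5369383 × 10^7) = 5947.

5947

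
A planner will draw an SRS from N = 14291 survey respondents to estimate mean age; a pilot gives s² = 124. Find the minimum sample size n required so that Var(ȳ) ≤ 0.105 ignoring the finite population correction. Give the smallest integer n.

Without fpc, n₀ = s²/D = 124/0.105 = 1180.9524.
Rounding up, n = 1181.

1181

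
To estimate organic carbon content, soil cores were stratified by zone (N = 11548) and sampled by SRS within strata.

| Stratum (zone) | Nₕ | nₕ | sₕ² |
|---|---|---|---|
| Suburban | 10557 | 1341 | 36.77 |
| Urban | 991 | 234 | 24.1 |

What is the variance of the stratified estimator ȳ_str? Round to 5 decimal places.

Var(ȳ_str) = Σₕ Wₕ²(1 − fₕ)sₕ²/nₕ with Wₕ = Nₕ/N, N = 11548.
Suburban: Wₕ = 0.91418427; term = 0.91418427²·(1 − 0.12702472)·36.77/1341 = 0.020004803.
Urban: Wₕ = 0.08581573; term = 0.08581573²·(1 − 0.23612513)·24.1/234 = 5.7937155 × 10^-4.
Sum = 0.020584175.

0.02058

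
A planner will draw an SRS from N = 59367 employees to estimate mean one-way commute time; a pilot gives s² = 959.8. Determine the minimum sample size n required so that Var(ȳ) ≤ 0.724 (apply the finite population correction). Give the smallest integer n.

1297

Without fpc, n₀ = s²/D = 959.8/0.724 = 1325.6906.
With fpc, (1 − n/N)·s²/n ≤ D requires n ≥ n₀/(1 + n₀/N) = 1325.6906/(1 + 1325.6906/59367) = 1296.7340.
Rounding up, n = 1297.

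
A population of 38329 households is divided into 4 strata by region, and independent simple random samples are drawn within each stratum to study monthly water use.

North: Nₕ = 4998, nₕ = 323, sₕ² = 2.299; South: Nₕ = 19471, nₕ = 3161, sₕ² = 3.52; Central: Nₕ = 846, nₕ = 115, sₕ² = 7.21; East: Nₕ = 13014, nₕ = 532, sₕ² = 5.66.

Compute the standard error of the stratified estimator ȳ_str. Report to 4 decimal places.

Var(ȳ_str) = Σₕ Wₕ²(1 − fₕ)sₕ²/nₕ with Wₕ = Nₕ/N, N = 38329.
North: Wₕ = 0.13039735; term = 0.13039735²·(1 − 0.06462585)·2.299/323 = 1.1320337 × 10^-4.
South: Wₕ = 0.50799656; term = 0.50799656²·(1 − 0.16234400)·3.52/3161 = 2.4071625 × 10^-4.
Central: Wₕ = 0.02207206; term = 0.02207206²·(1 − 0.13593381)·7.21/115 = 2.6391871 × 10^-5.
East: Wₕ = 0.33953403; term = 0.33953403²·(1 − 0.04087905)·5.66/532 = 0.0011763723.
Sum = 0.0015566838.
SE = √(0.0015566838) = 0.0395.

0.0395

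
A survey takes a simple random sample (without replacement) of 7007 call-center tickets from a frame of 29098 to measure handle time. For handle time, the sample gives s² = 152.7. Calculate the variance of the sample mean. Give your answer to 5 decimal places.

0.01654

Under SRS without replacement, Var(ȳ) = (1 − f)·s²/n with f = n/N = 7007/29098 = 0.24080693.
Var(ȳ) = (1 − 0.24080693)·152.7/7007 = 0.75919307·0.021792493 = 0.01654471.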